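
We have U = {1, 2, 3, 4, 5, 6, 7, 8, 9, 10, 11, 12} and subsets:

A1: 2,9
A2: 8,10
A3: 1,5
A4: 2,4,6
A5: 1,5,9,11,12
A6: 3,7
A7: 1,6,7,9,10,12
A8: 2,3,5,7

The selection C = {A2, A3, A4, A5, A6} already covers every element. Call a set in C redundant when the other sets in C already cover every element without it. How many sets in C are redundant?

1

Drop A2: 8, 10 uncovered — not redundant.
Drop A3: the rest still cover every element — redundant.
Drop A4: 2, 4, 6 uncovered — not redundant.
Drop A5: 9, 11, 12 uncovered — not redundant.
Drop A6: 3, 7 uncovered — not redundant.
1 redundant: A3.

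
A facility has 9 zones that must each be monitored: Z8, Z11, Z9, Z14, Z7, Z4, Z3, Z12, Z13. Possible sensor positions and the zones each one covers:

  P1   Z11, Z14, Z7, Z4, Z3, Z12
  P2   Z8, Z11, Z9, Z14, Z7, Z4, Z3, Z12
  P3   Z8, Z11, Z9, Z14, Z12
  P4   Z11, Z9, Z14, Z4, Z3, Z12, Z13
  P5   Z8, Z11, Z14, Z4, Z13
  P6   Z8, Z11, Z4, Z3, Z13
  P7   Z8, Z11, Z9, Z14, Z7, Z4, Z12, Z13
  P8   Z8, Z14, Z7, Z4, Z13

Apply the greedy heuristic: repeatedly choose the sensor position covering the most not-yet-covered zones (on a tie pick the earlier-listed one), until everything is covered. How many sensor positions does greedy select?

Pick 1: P2 covers 8 new zones (Z8, Z11, Z9, Z14, Z7, Z4, Z3, Z12).
Pick 2: P4 covers 1 new zones (Z13).
Greedy uses 2 sensor positions.

2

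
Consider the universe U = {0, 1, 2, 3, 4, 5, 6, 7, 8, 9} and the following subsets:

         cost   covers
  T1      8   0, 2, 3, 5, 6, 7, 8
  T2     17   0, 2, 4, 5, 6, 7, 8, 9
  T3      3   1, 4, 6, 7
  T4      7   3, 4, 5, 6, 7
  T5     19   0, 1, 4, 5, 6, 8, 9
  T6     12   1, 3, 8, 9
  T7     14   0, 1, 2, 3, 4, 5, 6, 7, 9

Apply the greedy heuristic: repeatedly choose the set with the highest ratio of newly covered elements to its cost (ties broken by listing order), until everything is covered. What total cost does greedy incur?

Pick 1: T3 adds 4 new (1, 4, 6, 7) at cost 3 (ratio 4/3).
Pick 2: T1 adds 5 new (0, 2, 3, 5, 8) at cost 8 (ratio 5/8).
Pick 3: T6 adds 1 new (9) at cost 12 (ratio 1/12).
Greedy total cost: 3 + 8 + 12 = 23. (The true optimum is 22, so greedy overshoots here.)

23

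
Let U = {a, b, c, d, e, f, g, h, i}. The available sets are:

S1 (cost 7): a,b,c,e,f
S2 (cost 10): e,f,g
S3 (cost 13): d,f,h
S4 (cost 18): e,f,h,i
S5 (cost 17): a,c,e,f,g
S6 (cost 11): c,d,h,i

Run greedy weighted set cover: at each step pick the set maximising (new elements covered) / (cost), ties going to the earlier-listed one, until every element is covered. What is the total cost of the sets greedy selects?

28

Pick 1: S1 adds 5 new (a, b, c, e, f) at cost 7 (ratio 5/7).
Pick 2: S6 adds 3 new (d, h, i) at cost 11 (ratio 3/11).
Pick 3: S2 adds 1 new (g) at cost 10 (ratio 1/10).
Greedy total cost: 7 + 11 + 10 = 28.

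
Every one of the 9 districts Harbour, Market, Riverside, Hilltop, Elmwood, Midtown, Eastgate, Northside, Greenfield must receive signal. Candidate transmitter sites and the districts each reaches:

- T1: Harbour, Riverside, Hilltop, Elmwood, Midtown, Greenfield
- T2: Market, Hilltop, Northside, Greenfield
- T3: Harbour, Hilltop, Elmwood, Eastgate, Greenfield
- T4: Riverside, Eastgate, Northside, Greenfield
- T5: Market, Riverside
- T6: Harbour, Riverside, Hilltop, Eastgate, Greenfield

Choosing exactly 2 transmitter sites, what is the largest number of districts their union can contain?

8

Choosing T1, T2 covers {Harbour, Market, Riverside, Hilltop, Elmwood, Midtown, Northside, Greenfield} — 8 districts.
No choice of 2 transmitter sites does better; here Eastgate is left uncovered.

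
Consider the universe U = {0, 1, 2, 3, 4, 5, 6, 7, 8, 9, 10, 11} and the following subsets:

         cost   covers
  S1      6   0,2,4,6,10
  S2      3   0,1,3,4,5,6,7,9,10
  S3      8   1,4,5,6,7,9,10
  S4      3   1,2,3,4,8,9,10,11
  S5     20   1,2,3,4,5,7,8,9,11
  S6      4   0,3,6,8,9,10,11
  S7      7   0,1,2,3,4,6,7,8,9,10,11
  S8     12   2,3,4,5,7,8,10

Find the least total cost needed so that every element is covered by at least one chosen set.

S2, S4 cover every element at cost 3 + 3 = 6.
Any cover uses at least 2 sets; among all covering selections none totals below 6.

6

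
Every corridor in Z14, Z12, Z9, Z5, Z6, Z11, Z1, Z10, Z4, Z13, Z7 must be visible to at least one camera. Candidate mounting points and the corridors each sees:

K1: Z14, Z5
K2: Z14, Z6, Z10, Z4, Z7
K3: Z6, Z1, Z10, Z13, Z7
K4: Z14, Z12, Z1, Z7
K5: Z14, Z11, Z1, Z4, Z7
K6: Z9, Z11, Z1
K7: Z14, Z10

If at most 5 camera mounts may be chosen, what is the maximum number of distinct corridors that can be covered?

11

Choosing K1, K2, K3, K4, K6 covers {Z14, Z12, Z9, Z5, Z6, Z11, Z1, Z10, Z4, Z13, Z7} — 11 corridors.
That is all 11 corridors.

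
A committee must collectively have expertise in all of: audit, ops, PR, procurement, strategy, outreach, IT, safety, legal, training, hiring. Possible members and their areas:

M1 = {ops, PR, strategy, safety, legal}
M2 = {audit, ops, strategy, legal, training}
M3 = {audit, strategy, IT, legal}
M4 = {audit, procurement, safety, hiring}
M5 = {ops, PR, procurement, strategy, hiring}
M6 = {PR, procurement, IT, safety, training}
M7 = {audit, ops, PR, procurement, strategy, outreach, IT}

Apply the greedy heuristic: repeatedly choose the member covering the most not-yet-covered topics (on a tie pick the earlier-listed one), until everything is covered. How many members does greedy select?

Pick 1: M7 covers 7 new topics (audit, ops, PR, procurement, strategy, outreach, IT).
Pick 2: M1 covers 2 new topics (safety, legal).
Pick 3: M2 covers 1 new topics (training).
Pick 4: M4 covers 1 new topics (hiring).
Greedy uses 4 members. (The true minimum is 3.)

4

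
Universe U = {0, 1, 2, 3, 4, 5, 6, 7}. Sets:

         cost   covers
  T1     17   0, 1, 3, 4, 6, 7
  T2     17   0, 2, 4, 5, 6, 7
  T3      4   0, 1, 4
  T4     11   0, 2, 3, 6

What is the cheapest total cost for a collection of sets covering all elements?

32

T2, T3, T4 cover every element at cost 17 + 4 + 11 = 32.
Any cover uses at least 2 sets; among all covering selections none totals below 32.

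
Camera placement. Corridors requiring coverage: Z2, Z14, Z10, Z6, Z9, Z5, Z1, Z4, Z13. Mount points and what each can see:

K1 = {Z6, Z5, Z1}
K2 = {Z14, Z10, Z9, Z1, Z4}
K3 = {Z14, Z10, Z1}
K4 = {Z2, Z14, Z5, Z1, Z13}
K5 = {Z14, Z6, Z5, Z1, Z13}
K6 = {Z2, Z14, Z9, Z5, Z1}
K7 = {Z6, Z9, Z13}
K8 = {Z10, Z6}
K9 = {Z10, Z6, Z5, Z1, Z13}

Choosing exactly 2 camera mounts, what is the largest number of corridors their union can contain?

Choosing K2, K4 covers {Z2, Z14, Z10, Z9, Z5, Z1, Z4, Z13} — 8 corridors.
No choice of 2 camera mounts does better; here Z6 is left uncovered.

8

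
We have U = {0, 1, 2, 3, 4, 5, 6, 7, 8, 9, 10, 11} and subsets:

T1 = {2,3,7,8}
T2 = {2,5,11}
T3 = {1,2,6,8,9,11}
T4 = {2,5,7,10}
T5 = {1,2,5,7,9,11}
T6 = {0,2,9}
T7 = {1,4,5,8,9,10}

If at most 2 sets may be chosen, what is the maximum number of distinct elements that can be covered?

Choosing T1, T7 covers {1, 2, 3, 4, 5, 7, 8, 9, 10} — 9 elements.
No choice of 2 sets does better; here 0, 6, 11 are left uncovered.

9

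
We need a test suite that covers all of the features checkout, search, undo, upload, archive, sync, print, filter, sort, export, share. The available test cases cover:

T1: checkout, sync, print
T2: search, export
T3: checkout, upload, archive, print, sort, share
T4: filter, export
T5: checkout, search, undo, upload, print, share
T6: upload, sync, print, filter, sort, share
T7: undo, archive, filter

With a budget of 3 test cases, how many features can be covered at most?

Choosing T2, T3, T6 covers {checkout, search, upload, archive, sync, print, filter, sort, export, share} — 10 features.
No choice of 3 test cases does better; here undo is left uncovered.

10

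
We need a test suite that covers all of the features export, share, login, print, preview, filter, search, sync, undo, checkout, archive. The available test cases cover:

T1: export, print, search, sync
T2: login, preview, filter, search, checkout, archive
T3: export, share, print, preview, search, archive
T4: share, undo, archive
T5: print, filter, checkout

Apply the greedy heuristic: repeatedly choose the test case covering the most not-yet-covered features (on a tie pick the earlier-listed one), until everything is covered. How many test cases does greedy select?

Pick 1: T2 covers 6 new features (login, preview, filter, search, checkout, archive).
Pick 2: T1 covers 3 new features (export, print, sync).
Pick 3: T4 covers 2 new features (share, undo).
Greedy uses 3 test cases.

3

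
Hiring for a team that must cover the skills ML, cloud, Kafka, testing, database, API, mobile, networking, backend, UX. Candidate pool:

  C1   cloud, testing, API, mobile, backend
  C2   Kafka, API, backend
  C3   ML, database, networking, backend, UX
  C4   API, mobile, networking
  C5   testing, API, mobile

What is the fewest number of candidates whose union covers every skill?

C1, C2, C3 together cover {ML, cloud, Kafka, testing, database, API, mobile, networking, backend, UX} — every skill.
No 2 of the 5 candidates cover everything (all 10 pairs fall short), so 3 is minimum.

3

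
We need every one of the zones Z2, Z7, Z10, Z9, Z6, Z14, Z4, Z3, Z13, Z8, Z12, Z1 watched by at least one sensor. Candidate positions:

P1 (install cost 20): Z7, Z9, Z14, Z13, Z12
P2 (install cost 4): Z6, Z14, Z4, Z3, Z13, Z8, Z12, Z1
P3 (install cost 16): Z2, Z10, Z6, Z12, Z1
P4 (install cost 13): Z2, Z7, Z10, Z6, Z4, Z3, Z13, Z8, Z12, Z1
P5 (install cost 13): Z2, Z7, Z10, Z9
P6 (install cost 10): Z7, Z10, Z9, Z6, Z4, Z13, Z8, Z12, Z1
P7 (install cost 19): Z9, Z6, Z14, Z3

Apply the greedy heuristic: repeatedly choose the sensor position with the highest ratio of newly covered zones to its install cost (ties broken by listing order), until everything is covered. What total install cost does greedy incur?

17

Pick 1: P2 adds 8 new (Z6, Z14, Z4, Z3, Z13, Z8, Z12, Z1) at install cost 4 (ratio 8/4).
Pick 2: P5 adds 4 new (Z2, Z7, Z10, Z9) at install cost 13 (ratio 4/13).
Greedy total install cost: 4 + 13 = 17.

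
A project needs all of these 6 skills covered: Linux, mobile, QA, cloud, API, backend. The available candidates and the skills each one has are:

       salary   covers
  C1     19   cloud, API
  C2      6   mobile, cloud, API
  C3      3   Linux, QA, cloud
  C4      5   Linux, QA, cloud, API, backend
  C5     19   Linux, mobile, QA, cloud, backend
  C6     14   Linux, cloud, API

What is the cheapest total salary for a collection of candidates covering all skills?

C2, C4 cover every skill at salary 6 + 5 = 11.
Any cover uses at least 2 candidates; among all covering selections none totals below 11.

11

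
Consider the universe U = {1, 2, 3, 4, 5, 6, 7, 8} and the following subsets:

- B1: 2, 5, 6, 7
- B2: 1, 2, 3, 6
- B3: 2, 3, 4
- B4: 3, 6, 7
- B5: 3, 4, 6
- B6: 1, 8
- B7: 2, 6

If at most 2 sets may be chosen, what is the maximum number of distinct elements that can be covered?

Choosing B1, B2 covers {1, 2, 3, 5, 6, 7} — 6 elements.
No choice of 2 sets does better; here 4, 8 are left uncovered.

6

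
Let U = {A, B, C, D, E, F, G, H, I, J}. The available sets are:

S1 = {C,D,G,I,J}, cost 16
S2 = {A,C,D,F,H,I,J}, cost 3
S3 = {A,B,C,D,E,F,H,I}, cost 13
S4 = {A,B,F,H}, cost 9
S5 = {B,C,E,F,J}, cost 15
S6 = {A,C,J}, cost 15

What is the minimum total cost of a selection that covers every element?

S1, S3 cover every element at cost 16 + 13 = 29.
Any cover uses at least 2 sets; among all covering selections none totals below 29.
Greedy by coverage-per-cost would pick S2, S3, S1 for 32 — worse than the optimum 29.

29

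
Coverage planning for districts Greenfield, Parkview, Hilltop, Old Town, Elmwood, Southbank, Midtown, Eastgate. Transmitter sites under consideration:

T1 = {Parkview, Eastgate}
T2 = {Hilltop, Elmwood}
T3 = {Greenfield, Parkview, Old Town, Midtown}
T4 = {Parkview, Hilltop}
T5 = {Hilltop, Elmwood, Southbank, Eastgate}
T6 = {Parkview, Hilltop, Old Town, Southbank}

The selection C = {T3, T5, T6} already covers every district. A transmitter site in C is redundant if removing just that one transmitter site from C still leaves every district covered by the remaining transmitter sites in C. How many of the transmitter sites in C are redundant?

1

Drop T3: Greenfield, Midtown uncovered — not redundant.
Drop T5: Elmwood, Eastgate uncovered — not redundant.
Drop T6: the rest still cover every district — redundant.
1 redundant: T6.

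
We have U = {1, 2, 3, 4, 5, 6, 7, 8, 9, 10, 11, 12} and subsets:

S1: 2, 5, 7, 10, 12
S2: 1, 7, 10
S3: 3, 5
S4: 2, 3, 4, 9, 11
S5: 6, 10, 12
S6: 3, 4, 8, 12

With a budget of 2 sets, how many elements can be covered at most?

Choosing S1, S4 covers {2, 3, 4, 5, 7, 9, 10, 11, 12} — 9 elements.
No choice of 2 sets does better; here 1, 6, 8 are left uncovered.

9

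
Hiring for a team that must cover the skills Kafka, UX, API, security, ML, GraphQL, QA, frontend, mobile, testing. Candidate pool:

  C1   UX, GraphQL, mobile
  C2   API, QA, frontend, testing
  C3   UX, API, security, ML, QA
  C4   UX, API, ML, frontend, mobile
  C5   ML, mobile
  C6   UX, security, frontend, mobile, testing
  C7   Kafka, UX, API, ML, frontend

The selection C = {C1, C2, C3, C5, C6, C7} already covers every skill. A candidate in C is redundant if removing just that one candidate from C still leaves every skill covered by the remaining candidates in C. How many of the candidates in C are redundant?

4

Drop C1: GraphQL uncovered — not redundant.
Drop C2: the rest still cover every skill — redundant.
Drop C3: the rest still cover every skill — redundant.
Drop C5: the rest still cover every skill — redundant.
Drop C6: the rest still cover every skill — redundant.
Drop C7: Kafka uncovered — not redundant.
4 redundant: C2, C3, C5, C6.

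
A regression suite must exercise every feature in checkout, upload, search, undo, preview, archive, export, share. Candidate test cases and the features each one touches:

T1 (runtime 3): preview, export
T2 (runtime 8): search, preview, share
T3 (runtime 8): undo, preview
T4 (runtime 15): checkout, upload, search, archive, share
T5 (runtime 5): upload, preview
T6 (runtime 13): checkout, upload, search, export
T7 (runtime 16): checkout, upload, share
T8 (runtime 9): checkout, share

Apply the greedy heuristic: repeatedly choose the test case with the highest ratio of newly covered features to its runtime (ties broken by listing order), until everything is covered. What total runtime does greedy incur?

26

Pick 1: T1 adds 2 new (preview, export) at runtime 3 (ratio 2/3).
Pick 2: T4 adds 5 new (checkout, upload, search, archive, share) at runtime 15 (ratio 5/15).
Pick 3: T3 adds 1 new (undo) at runtime 8 (ratio 1/8).
Greedy total runtime: 3 + 15 + 8 = 26.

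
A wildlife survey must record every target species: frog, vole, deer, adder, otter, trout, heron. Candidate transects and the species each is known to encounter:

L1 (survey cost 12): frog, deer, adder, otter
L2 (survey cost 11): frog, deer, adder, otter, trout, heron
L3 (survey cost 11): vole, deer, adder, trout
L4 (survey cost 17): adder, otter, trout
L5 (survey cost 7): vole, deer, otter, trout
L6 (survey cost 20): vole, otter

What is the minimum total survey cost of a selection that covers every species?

L2, L5 cover every species at survey cost 11 + 7 = 18.
Any cover uses at least 2 transects; among all covering selections none totals below 18.

18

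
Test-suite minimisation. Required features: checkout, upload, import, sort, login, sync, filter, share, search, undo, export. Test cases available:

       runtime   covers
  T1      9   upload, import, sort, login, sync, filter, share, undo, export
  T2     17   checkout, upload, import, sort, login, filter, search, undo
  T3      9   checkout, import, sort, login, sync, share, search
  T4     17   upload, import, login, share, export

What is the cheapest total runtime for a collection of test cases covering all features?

T1, T3 cover every feature at runtime 9 + 9 = 18.
Any cover uses at least 2 test cases; among all covering selections none totals below 18.

18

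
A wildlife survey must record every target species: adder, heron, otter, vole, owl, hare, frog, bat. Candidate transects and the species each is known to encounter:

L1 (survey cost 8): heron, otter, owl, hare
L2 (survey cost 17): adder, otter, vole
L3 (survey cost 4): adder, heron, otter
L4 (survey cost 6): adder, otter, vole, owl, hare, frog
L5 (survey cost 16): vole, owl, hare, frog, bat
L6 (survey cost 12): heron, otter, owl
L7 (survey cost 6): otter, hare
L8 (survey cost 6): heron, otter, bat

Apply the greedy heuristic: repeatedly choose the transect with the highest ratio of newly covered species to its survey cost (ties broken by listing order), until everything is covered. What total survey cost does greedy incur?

Pick 1: L4 adds 6 new (adder, otter, vole, owl, hare, frog) at survey cost 6 (ratio 6/6).
Pick 2: L8 adds 2 new (heron, bat) at survey cost 6 (ratio 2/6).
Greedy total survey cost: 6 + 6 = 12.

12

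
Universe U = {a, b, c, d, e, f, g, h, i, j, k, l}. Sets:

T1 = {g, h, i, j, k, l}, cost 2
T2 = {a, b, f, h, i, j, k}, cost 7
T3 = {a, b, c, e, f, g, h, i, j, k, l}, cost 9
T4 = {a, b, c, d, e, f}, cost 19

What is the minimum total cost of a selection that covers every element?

T1, T4 cover every element at cost 2 + 19 = 21.
Any cover uses at least 2 sets; among all covering selections none totals below 21.
Greedy by coverage-per-cost would pick T1, T3, T4 for 30 — worse than the optimum 21.

21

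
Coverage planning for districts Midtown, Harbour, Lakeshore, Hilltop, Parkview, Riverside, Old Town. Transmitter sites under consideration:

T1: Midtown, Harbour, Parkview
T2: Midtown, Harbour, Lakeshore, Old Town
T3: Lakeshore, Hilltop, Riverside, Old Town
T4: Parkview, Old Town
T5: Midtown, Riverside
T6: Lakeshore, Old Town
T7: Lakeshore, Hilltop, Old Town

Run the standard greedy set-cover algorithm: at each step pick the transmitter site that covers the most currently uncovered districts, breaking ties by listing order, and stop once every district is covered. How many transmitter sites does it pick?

3

Pick 1: T2 covers 4 new districts (Midtown, Harbour, Lakeshore, Old Town).
Pick 2: T3 covers 2 new districts (Hilltop, Riverside).
Pick 3: T1 covers 1 new districts (Parkview).
Greedy uses 3 transmitter sites. (The true minimum is 2.)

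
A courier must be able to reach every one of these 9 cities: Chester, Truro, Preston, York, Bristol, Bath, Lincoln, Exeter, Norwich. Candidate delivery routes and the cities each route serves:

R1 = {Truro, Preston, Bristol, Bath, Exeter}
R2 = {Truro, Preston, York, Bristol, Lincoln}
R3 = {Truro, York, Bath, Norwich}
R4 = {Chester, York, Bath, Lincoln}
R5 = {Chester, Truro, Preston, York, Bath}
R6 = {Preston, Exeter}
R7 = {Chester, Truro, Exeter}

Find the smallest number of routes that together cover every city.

R1, R3, R4 together cover {Chester, Truro, Preston, York, Bristol, Bath, Lincoln, Exeter, Norwich} — every city.
No 2 of the 7 routes cover everything (all 21 pairs fall short), so 3 is minimum.

3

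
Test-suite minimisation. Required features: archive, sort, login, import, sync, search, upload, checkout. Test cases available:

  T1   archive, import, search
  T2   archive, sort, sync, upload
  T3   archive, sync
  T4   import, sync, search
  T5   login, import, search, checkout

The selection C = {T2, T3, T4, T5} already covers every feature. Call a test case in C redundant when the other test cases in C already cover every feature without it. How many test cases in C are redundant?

Drop T2: sort, upload uncovered — not redundant.
Drop T3: the rest still cover every feature — redundant.
Drop T4: the rest still cover every feature — redundant.
Drop T5: login, checkout uncovered — not redundant.
2 redundant: T3, T4.

2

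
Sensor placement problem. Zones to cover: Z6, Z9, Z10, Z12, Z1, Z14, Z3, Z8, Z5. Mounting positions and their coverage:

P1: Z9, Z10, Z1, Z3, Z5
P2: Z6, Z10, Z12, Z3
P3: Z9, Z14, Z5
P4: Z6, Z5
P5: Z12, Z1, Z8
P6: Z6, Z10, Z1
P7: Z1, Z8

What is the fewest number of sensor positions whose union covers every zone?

P2, P3, P5 together cover {Z6, Z9, Z10, Z12, Z1, Z14, Z3, Z8, Z5} — every zone.
No 2 of the 7 sensor positions cover everything (all 21 pairs fall short), so 3 is minimum.
Greedy (largest uncovered first) would take P1, P2, P3, P5 — 4 sensor positions — but 3 suffice.

3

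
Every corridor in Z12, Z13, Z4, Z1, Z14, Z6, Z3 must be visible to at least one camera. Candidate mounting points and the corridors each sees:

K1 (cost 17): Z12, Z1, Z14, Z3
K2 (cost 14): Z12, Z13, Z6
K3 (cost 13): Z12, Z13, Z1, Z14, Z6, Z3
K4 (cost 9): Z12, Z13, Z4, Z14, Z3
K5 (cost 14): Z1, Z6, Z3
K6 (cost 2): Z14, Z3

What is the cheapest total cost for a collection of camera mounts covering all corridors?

22

K3, K4 cover every corridor at cost 13 + 9 = 22.
Any cover uses at least 2 camera mounts; among all covering selections none totals below 22.
Greedy by coverage-per-cost would pick K6, K4, K3 for 24 — worse than the optimum 22.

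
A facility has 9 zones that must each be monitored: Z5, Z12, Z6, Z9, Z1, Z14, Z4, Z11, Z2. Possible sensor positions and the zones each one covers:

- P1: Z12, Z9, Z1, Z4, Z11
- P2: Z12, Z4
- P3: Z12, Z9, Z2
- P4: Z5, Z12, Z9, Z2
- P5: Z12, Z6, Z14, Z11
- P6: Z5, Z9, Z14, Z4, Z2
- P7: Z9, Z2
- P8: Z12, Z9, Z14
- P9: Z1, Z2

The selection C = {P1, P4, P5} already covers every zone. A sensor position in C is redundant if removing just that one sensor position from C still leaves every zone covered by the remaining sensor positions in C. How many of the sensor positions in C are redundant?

Drop P1: Z1, Z4 uncovered — not redundant.
Drop P4: Z5, Z2 uncovered — not redundant.
Drop P5: Z6, Z14 uncovered — not redundant.
None of the sensor positions in C is redundant.

0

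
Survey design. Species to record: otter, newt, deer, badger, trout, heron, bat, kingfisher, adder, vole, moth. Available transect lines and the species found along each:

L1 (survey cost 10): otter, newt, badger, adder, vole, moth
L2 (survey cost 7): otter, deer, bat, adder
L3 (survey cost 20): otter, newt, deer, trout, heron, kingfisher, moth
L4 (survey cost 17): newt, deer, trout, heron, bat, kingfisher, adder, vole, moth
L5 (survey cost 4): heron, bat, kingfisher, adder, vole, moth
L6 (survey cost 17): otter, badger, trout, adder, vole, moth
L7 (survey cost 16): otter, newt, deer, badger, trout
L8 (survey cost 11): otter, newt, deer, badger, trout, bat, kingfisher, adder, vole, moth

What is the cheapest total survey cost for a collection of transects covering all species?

15

L5, L8 cover every species at survey cost 4 + 11 = 15.
Any cover uses at least 2 transects; among all covering selections none totals below 15.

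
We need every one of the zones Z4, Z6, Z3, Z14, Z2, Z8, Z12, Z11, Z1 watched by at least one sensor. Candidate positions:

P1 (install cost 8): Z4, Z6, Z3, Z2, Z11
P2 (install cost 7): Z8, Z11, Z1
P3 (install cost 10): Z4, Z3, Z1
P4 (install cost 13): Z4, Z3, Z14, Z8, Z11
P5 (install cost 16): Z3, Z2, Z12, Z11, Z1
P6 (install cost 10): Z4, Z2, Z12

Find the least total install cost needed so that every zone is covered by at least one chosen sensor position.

37

P1, P4, P5 cover every zone at install cost 8 + 13 + 16 = 37.
Any cover uses at least 3 sensor positions; among all covering selections none totals below 37.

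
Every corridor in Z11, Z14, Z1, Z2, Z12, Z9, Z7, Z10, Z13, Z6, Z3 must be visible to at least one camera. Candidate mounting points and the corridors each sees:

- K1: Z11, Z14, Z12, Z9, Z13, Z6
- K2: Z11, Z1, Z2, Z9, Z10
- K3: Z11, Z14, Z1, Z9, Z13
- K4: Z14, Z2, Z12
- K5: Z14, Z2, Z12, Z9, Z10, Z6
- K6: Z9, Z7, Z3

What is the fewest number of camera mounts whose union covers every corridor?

3

K1, K2, K6 together cover {Z11, Z14, Z1, Z2, Z12, Z9, Z7, Z10, Z13, Z6, Z3} — every corridor.
No 2 of the 6 camera mounts cover everything (all 15 pairs fall short), so 3 is minimum.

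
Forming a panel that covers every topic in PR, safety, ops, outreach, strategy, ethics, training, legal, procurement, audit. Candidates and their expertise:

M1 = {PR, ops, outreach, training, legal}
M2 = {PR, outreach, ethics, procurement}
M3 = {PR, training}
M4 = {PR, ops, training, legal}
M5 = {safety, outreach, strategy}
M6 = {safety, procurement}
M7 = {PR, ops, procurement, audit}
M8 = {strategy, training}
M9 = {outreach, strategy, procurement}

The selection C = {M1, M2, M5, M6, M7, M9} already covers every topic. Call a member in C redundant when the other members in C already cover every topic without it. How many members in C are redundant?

Drop M1: training, legal uncovered — not redundant.
Drop M2: ethics uncovered — not redundant.
Drop M5: the rest still cover every topic — redundant.
Drop M6: the rest still cover every topic — redundant.
Drop M7: audit uncovered — not redundant.
Drop M9: the rest still cover every topic — redundant.
3 redundant: M5, M6, M9.

3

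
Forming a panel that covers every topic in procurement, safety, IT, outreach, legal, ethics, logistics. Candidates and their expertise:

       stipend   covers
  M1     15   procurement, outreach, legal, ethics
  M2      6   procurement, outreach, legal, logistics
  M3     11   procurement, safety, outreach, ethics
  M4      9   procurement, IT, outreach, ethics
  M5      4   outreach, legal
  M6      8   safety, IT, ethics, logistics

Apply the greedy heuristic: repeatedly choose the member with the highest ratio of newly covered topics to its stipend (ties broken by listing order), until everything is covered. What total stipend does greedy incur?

Pick 1: M2 adds 4 new (procurement, outreach, legal, logistics) at stipend 6 (ratio 4/6).
Pick 2: M6 adds 3 new (safety, IT, ethics) at stipend 8 (ratio 3/8).
Greedy total stipend: 6 + 8 = 14.

14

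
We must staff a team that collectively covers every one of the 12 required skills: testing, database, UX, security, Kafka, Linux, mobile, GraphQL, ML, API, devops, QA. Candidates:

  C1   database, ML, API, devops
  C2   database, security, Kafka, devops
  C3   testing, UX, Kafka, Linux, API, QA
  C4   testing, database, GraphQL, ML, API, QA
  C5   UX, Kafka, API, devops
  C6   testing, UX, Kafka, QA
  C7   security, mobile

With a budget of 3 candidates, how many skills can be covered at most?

Choosing C1, C3, C7 covers {testing, database, UX, security, Kafka, Linux, mobile, ML, API, devops, QA} — 11 skills.
No choice of 3 candidates does better; here GraphQL is left uncovered.

11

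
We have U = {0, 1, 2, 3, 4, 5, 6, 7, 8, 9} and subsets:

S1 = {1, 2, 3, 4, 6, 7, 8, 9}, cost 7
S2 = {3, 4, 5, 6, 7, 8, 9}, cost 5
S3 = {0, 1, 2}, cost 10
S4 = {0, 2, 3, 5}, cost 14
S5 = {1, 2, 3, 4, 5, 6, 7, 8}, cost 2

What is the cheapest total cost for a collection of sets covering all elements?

15

S2, S3 cover every element at cost 5 + 10 = 15.
Any cover uses at least 2 sets; among all covering selections none totals below 15.
Greedy by coverage-per-cost would pick S5, S2, S3 for 17 — worse than the optimum 15.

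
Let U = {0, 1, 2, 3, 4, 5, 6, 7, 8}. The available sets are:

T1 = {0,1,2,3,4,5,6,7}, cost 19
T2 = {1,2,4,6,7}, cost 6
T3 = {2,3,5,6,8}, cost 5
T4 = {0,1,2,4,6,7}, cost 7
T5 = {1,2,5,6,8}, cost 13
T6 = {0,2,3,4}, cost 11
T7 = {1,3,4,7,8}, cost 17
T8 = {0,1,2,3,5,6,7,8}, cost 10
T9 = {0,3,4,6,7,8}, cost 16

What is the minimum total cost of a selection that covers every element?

12

T3, T4 cover every element at cost 5 + 7 = 12.
Any cover uses at least 2 sets; among all covering selections none totals below 12.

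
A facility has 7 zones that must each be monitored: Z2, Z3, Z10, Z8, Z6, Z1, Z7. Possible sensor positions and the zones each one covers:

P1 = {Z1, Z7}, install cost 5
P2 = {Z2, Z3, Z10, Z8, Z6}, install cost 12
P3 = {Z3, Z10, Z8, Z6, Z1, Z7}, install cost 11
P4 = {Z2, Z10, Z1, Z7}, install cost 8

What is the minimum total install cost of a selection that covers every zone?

17

P1, P2 cover every zone at install cost 5 + 12 = 17.
Any cover uses at least 2 sensor positions; among all covering selections none totals below 17.
Greedy by coverage-per-install cost would pick P3, P4 for 19 — worse than the optimum 17.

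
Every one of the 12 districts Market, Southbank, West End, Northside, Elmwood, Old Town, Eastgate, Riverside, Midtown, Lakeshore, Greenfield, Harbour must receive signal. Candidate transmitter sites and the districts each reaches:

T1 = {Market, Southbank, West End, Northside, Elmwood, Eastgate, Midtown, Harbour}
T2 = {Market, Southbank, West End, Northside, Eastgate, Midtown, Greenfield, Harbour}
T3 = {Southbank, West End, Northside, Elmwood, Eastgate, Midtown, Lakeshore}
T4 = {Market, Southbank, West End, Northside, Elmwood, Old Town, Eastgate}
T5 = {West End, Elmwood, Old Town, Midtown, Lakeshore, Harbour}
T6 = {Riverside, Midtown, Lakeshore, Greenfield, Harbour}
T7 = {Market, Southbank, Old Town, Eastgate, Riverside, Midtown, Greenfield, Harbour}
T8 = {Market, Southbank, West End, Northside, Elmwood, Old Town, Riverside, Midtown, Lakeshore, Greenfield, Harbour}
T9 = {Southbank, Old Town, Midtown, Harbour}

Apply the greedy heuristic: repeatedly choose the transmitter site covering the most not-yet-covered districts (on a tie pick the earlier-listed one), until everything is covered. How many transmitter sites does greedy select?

2

Pick 1: T8 covers 11 new districts (Market, Southbank, West End, Northside, Elmwood, Old Town, Riverside, Midtown, Lakeshore, Greenfield, Harbour).
Pick 2: T1 covers 1 new districts (Eastgate).
Greedy uses 2 transmitter sites.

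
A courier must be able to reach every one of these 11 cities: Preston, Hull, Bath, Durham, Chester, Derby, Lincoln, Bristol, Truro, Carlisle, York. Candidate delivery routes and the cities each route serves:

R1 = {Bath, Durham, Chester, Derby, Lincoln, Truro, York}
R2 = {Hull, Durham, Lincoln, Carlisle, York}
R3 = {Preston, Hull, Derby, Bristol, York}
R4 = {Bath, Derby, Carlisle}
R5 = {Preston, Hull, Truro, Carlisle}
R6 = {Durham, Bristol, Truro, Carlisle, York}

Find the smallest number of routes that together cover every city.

R1, R2, R3 together cover {Preston, Hull, Bath, Durham, Chester, Derby, Lincoln, Bristol, Truro, Carlisle, York} — every city.
No 2 of the 6 routes cover everything (all 15 pairs fall short), so 3 is minimum.

3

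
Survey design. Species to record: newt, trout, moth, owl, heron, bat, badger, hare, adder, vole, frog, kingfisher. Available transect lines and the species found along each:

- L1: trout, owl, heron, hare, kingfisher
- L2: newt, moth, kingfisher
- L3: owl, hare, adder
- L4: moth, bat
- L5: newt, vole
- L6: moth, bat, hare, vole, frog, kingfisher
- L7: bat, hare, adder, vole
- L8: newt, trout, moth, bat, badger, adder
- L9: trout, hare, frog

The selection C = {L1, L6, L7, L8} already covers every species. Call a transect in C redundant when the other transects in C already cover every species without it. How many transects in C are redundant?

1

Drop L1: owl, heron uncovered — not redundant.
Drop L6: frog uncovered — not redundant.
Drop L7: the rest still cover every species — redundant.
Drop L8: newt, badger uncovered — not redundant.
1 redundant: L7.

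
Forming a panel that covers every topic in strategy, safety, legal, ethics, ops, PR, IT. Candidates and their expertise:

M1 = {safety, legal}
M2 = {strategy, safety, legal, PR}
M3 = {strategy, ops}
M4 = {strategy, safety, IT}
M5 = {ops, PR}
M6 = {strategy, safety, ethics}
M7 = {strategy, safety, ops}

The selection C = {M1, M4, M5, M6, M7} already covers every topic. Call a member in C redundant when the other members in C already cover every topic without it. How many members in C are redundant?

Drop M1: legal uncovered — not redundant.
Drop M4: IT uncovered — not redundant.
Drop M5: PR uncovered — not redundant.
Drop M6: ethics uncovered — not redundant.
Drop M7: the rest still cover every topic — redundant.
1 redundant: M7.

1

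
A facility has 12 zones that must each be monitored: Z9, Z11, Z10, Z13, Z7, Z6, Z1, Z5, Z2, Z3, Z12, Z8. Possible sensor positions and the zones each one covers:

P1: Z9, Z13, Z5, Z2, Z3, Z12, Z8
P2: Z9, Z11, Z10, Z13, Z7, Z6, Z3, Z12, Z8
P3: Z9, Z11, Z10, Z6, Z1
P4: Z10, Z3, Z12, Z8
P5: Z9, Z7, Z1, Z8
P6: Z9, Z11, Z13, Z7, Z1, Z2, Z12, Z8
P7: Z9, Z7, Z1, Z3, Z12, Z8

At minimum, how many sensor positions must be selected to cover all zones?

P1, P2, P3 together cover {Z9, Z11, Z10, Z13, Z7, Z6, Z1, Z5, Z2, Z3, Z12, Z8} — every zone.
No 2 of the 7 sensor positions cover everything (all 21 pairs fall short), so 3 is minimum.

3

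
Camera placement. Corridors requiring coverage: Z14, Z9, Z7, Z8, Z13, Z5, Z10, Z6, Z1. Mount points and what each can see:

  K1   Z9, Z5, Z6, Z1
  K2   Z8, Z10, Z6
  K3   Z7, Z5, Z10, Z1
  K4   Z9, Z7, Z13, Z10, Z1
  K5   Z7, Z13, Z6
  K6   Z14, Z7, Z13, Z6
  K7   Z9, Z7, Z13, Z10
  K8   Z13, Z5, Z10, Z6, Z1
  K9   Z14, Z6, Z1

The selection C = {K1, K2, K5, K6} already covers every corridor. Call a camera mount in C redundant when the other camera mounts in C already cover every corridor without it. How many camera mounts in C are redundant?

1

Drop K1: Z9, Z5, Z1 uncovered — not redundant.
Drop K2: Z8, Z10 uncovered — not redundant.
Drop K5: the rest still cover every corridor — redundant.
Drop K6: Z14 uncovered — not redundant.
1 redundant: K5.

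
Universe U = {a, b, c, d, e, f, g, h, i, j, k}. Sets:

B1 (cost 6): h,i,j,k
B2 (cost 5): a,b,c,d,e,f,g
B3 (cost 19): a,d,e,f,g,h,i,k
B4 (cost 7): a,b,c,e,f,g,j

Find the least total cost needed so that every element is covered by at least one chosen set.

11

B1, B2 cover every element at cost 6 + 5 = 11.
Any cover uses at least 2 sets; among all covering selections none totals below 11.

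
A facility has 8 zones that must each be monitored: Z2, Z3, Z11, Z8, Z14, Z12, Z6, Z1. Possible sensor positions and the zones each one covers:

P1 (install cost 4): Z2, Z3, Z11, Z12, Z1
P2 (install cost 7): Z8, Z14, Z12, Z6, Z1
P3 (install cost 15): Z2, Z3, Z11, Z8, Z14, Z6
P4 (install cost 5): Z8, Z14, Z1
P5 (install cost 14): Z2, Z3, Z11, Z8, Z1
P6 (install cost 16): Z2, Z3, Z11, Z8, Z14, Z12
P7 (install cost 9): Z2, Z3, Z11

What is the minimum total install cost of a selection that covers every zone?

P1, P2 cover every zone at install cost 4 + 7 = 11.
Any cover uses at least 2 sensor positions; among all covering selections none totals below 11.

11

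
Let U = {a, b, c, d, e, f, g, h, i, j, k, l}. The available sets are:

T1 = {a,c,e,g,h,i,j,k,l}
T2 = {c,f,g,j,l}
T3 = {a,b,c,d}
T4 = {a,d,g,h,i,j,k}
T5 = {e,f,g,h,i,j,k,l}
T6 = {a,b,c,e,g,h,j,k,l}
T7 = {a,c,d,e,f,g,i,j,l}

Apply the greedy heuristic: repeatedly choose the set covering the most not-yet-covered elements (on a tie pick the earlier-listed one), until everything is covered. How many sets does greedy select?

3

Pick 1: T1 covers 9 new elements (a, c, e, g, h, i, j, k, l).
Pick 2: T3 covers 2 new elements (b, d).
Pick 3: T2 covers 1 new elements (f).
Greedy uses 3 sets. (The true minimum is 2.)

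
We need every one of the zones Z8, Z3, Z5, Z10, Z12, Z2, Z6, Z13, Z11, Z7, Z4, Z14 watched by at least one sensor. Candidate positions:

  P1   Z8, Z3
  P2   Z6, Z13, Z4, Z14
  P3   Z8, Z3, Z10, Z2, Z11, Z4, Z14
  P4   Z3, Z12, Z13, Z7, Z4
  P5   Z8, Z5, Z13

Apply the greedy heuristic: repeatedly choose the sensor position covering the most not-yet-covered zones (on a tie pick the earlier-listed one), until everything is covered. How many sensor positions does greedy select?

4

Pick 1: P3 covers 7 new zones (Z8, Z3, Z10, Z2, Z11, Z4, Z14).
Pick 2: P4 covers 3 new zones (Z12, Z13, Z7).
Pick 3: P2 covers 1 new zones (Z6).
Pick 4: P5 covers 1 new zones (Z5).
Greedy uses 4 sensor positions.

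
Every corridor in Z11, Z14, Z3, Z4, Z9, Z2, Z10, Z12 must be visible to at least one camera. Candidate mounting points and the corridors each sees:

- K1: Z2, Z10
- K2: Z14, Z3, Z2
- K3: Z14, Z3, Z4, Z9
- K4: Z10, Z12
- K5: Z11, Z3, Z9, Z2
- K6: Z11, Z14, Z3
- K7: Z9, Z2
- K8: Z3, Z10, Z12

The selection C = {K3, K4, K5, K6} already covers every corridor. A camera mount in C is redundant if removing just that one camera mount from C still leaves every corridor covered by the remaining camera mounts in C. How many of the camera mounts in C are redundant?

1

Drop K3: Z4 uncovered — not redundant.
Drop K4: Z10, Z12 uncovered — not redundant.
Drop K5: Z2 uncovered — not redundant.
Drop K6: the rest still cover every corridor — redundant.
1 redundant: K6.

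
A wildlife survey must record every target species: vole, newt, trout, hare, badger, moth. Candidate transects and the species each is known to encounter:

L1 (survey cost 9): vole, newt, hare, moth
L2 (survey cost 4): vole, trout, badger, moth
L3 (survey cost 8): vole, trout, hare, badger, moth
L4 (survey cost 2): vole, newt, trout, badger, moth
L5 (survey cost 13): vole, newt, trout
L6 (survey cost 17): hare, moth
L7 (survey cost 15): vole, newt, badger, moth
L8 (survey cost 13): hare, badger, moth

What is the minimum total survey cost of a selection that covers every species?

L3, L4 cover every species at survey cost 8 + 2 = 10.
Any cover uses at least 2 transects; among all covering selections none totals below 10.

10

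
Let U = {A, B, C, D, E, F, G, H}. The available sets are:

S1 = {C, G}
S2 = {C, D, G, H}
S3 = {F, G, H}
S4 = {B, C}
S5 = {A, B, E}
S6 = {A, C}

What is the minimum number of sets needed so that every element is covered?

S2, S3, S5 together cover {A, B, C, D, E, F, G, H} — every element.
No 2 of the 6 sets cover everything (all 15 pairs fall short), so 3 is minimum.

3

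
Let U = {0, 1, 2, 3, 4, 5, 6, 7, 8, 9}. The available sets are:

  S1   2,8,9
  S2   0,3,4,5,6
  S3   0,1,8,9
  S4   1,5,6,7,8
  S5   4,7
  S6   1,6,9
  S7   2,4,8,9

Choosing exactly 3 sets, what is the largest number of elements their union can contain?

Choosing S1, S2, S4 covers {0, 1, 2, 3, 4, 5, 6, 7, 8, 9} — 10 elements.
That is all 10 elements.

10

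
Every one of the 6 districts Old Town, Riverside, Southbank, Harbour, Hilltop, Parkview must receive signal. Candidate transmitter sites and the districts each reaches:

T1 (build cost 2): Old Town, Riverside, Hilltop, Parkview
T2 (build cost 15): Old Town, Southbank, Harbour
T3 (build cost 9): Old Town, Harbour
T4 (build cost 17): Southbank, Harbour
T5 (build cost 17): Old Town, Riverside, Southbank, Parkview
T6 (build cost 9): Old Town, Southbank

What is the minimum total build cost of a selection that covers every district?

T1, T2 cover every district at build cost 2 + 15 = 17.
Any cover uses at least 2 transmitter sites; among all covering selections none totals below 17.

17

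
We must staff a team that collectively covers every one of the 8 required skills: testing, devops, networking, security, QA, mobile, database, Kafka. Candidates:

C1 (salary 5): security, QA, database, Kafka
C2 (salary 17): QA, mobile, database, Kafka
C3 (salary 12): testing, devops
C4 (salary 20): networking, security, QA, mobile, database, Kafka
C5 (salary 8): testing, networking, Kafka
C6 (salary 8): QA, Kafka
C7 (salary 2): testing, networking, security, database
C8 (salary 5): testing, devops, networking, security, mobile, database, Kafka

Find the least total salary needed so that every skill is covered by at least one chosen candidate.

C1, C8 cover every skill at salary 5 + 5 = 10.
Any cover uses at least 2 candidates; among all covering selections none totals below 10.

10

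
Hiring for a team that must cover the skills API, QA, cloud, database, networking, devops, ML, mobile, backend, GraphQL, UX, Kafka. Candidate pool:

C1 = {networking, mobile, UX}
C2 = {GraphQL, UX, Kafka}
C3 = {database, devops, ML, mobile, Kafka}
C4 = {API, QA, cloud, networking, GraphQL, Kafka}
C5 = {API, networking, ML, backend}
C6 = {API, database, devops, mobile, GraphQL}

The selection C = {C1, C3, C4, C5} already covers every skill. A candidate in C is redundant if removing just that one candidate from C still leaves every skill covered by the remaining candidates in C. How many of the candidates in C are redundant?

Drop C1: UX uncovered — not redundant.
Drop C3: database, devops uncovered — not redundant.
Drop C4: QA, cloud, GraphQL uncovered — not redundant.
Drop C5: backend uncovered — not redundant.
None of the candidates in C is redundant.

0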